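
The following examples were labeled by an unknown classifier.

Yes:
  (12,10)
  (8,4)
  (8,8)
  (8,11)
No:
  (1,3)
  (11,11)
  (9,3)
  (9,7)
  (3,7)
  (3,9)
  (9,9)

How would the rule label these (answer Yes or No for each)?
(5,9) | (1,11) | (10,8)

No, No, Yes

The pattern is that an item is 'Yes' exactly when: first is even.
(5,9) — first 5, hence No.
(1,11) — first 1, hence No.
(10,8) — first 10, hence Yes.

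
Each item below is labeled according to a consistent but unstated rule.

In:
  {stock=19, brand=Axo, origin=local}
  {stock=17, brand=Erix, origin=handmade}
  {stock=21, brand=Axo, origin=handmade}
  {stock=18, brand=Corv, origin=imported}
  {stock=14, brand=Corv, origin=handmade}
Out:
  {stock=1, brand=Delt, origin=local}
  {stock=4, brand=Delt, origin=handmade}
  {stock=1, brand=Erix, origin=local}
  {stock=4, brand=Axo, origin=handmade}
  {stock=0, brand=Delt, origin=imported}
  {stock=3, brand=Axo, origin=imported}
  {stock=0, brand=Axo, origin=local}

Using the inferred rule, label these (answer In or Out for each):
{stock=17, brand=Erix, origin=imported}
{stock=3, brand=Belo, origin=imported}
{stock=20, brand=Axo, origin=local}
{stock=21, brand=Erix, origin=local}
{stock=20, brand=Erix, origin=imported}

In, Out, In, In, In

A rule that fits every label: stock ≥ 14 — true of each 'In' example, false of each 'Out' one.
{stock=17, brand=Erix, origin=imported} → stock = 17 → In. {stock=3, brand=Belo, origin=imported} → stock = 3 → Out. {stock=20, brand=Axo, origin=local} → stock = 20 → In. {stock=21, brand=Erix, origin=local} → stock = 21 → In. {stock=20, brand=Erix, origin=imported} → stock = 20 → In.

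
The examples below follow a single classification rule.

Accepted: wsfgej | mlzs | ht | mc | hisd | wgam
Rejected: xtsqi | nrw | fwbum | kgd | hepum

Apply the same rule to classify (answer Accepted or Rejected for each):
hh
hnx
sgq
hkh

The pattern is that an item is 'Accepted' exactly when: even length.
hh — length 2, hence Accepted.
hnx — length 3, hence Rejected.
sgq — length 3, hence Rejected.
hkh — length 3, hence Rejected.

Accepted, Rejected, Rejected, Rejected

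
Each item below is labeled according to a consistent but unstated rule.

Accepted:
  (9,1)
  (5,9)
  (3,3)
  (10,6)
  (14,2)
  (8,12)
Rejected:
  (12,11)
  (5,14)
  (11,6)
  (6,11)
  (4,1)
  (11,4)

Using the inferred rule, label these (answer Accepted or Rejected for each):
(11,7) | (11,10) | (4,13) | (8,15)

Accepted, Rejected, Rejected, Rejected

All 'Accepted' examples share one property — sum is even — and every 'Rejected' example lacks it.
(11,7): 11+7 = 18, checks out → Accepted.
(11,10): 11+10 = 21, does not fit → Rejected.
(4,13): 4+13 = 17, does not fit → Rejected.
(8,15): 8+15 = 23, does not fit → Rejected.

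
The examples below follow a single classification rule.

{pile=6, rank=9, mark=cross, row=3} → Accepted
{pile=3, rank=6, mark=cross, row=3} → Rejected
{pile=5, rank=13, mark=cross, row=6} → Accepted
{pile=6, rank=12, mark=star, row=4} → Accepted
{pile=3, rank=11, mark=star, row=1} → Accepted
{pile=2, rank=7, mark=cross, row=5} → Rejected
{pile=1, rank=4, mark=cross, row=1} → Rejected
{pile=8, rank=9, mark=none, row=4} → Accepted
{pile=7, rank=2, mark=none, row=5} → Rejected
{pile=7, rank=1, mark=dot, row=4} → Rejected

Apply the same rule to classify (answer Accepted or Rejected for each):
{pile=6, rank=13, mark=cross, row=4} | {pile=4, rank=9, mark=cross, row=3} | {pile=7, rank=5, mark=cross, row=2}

Accepted, Accepted, Rejected

The rule appears to be: rank ≥ 9.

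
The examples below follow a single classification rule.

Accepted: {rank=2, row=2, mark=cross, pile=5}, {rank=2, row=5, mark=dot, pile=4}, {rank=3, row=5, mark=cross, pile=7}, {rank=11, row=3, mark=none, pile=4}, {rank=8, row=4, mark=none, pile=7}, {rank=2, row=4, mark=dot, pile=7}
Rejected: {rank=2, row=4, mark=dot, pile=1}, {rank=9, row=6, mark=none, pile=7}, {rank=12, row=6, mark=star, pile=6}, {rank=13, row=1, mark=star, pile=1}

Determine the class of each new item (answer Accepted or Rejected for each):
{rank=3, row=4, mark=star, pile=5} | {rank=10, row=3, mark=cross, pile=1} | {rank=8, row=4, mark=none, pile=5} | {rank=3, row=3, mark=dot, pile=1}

The rule appears to be: pile ≥ 4 AND row ≤ 5.
{rank=3, row=4, mark=star, pile=5}: Accepted (pile = 5, row = 4).
{rank=10, row=3, mark=cross, pile=1}: Rejected (pile = 1, row = 3).
{rank=8, row=4, mark=none, pile=5}: Accepted (pile = 5, row = 4).
{rank=3, row=3, mark=dot, pile=1}: Rejected (pile = 1, row = 3).

Accepted, Rejected, Accepted, Rejected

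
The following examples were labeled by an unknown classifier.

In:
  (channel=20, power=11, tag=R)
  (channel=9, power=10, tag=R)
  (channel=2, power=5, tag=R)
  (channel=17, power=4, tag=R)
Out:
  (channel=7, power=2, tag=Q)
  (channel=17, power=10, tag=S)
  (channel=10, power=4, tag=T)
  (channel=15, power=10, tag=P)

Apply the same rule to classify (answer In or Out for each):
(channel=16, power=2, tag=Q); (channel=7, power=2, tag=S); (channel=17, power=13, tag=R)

Out, Out, In

'In' ⟺ tag is R.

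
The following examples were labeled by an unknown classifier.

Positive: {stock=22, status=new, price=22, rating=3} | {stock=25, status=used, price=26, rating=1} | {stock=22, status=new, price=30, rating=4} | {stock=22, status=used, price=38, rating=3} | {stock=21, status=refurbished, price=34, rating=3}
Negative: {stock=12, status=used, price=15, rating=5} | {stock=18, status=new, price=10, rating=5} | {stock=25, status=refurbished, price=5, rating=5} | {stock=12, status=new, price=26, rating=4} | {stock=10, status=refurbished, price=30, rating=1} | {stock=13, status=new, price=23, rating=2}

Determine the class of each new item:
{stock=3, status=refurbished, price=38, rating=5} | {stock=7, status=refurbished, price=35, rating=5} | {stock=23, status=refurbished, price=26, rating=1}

The common property of the 'Positive' items is: rating ≤ 4 AND stock ≥ 18. No 'Negative' item has it.

Negative, Negative, Positive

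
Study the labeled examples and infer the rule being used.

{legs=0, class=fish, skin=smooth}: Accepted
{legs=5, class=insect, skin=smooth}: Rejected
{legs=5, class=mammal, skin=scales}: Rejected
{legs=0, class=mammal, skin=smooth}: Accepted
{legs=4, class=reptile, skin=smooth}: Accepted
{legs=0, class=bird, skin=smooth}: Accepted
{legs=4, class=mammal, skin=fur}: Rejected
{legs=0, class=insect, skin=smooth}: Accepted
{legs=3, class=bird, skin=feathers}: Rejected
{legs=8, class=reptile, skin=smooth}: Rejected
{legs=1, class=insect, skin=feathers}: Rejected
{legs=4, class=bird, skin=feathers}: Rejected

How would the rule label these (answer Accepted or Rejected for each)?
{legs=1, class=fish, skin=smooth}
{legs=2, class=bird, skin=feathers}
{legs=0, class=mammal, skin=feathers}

Every 'Accepted' example satisfies: skin is smooth AND legs ≤ 4. None of the 'Rejected' examples do.
Accepted: {legs=1, class=fish, skin=smooth}, since skin is smooth, legs = 1. Rejected: {legs=2, class=bird, skin=feathers}, since skin is feathers, legs = 2. Rejected: {legs=0, class=mammal, skin=feathers}, since skin is feathers, legs = 0.

Accepted, Rejected, Rejected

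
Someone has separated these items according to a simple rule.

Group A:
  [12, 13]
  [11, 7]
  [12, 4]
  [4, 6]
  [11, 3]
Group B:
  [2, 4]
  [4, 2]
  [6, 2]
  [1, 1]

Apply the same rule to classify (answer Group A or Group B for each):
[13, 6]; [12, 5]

Group A, Group A

All 'Group A' examples share one property — sum ≥ 10 — and every 'Group B' example lacks it.
[13, 6]: 13+6 = 19, has this property → Group A. [12, 5]: 12+5 = 17, has this property → Group A.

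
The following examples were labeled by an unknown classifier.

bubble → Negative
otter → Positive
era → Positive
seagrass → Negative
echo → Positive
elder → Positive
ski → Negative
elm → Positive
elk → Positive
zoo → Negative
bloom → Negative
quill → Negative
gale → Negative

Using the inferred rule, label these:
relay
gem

Negative, Negative

The rule appears to be: starts with a vowel.
relay: Negative (starts with 'r'). gem: Negative (starts with 'g').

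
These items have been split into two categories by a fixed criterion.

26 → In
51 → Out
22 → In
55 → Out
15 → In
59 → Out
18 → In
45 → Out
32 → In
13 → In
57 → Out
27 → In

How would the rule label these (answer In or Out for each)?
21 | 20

In, In

'In' ⟺ at most 32.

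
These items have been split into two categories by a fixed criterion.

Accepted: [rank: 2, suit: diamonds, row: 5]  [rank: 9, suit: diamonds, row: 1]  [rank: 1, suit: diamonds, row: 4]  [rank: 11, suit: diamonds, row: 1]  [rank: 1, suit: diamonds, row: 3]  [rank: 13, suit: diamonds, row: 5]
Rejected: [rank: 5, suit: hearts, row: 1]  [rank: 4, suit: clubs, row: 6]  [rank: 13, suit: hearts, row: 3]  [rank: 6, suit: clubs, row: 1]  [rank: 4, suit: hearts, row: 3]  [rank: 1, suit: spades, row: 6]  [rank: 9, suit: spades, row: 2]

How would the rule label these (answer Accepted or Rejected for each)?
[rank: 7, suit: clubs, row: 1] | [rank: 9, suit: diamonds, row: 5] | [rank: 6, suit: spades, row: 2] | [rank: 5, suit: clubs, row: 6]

'Accepted' ⟺ suit is diamonds.
[rank: 7, suit: clubs, row: 1] — suit is clubs, hence Rejected. [rank: 9, suit: diamonds, row: 5] — suit is diamonds, hence Accepted. [rank: 6, suit: spades, row: 2] — suit is spades, hence Rejected. [rank: 5, suit: clubs, row: 6] — suit is clubs, hence Rejected.

Rejected, Accepted, Rejected, Rejected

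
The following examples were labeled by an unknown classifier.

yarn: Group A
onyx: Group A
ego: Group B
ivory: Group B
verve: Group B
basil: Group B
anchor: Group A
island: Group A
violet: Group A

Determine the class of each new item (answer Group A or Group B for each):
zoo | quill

The common property of the 'Group A' items is: even length. No 'Group B' item has it.
Group B: zoo, since length 3. Group B: quill, since length 5.

Group B, Group B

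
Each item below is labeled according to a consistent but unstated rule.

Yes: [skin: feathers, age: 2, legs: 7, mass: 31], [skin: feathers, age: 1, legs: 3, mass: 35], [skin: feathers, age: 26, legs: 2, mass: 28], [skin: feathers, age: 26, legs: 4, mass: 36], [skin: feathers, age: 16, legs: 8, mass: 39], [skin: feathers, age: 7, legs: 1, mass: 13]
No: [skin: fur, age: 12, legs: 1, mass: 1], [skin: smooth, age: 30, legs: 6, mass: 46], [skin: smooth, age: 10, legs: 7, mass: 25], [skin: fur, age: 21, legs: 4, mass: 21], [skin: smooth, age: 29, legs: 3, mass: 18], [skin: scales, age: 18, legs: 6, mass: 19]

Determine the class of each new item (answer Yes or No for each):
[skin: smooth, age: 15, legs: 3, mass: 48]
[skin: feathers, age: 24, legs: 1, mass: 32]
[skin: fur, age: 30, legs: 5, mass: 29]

No, Yes, No

The common property of the 'Yes' items is: skin is feathers. No 'No' item has it.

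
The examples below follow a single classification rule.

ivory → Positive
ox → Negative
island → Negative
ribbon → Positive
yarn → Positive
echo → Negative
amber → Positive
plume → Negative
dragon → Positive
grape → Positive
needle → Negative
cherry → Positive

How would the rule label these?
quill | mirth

Negative, Positive

'Positive' ⟺ contains 'r'.
quill: no 'r', fails this test → Negative.
mirth: has 'r', satisfies this → Positive.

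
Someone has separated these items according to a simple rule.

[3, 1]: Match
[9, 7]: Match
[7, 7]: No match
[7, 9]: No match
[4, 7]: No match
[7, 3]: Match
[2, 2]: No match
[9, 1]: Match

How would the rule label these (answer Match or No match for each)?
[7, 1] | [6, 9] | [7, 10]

Match, No match, No match

The pattern is that an item is 'Match' exactly when: first > second.
[7, 1]: Match (7 > 1).
[6, 9]: No match (6 < 9).
[7, 10]: No match (7 < 10).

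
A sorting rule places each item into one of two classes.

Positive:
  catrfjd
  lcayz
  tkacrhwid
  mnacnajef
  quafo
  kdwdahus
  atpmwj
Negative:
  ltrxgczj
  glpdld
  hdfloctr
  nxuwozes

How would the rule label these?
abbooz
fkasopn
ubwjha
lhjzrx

Positive, Positive, Positive, Negative

The pattern is that an item is 'Positive' exactly when: contains 'a'.
abbooz: has 'a' — passes, so Positive. fkasopn: has 'a' — passes, so Positive. ubwjha: has 'a' — passes, so Positive. lhjzrx: no 'a' — lacks this property, so Negative.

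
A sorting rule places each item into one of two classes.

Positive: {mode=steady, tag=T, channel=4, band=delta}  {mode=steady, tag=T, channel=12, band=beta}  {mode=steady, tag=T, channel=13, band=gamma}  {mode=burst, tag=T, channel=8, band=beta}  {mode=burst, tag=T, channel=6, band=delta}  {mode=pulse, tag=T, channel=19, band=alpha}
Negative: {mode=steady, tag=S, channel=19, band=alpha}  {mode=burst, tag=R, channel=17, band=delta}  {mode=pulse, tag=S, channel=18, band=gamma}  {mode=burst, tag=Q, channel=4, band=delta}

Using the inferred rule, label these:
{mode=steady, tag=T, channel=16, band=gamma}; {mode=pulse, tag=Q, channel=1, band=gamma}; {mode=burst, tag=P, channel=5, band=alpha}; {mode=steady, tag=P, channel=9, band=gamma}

Rule: tag is T. This holds for each 'Positive' example and fails for each 'Negative' one.
{mode=steady, tag=T, channel=16, band=gamma} — tag is T, hence Positive. {mode=pulse, tag=Q, channel=1, band=gamma} — tag is Q, hence Negative. {mode=burst, tag=P, channel=5, band=alpha} — tag is P, hence Negative. {mode=steady, tag=P, channel=9, band=gamma} — tag is P, hence Negative.

Positive, Negative, Negative, Negative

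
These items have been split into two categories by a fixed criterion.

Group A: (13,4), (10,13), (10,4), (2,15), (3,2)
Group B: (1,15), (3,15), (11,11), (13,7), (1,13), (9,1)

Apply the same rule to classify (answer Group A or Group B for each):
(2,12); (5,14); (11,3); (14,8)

The classifier is using: product is even.
(2,12): Group A (2·12 = 24).
(5,14): Group A (5·14 = 70).
(11,3): Group B (11·3 = 33).
(14,8): Group A (14·8 = 112).

Group A, Group A, Group B, Group A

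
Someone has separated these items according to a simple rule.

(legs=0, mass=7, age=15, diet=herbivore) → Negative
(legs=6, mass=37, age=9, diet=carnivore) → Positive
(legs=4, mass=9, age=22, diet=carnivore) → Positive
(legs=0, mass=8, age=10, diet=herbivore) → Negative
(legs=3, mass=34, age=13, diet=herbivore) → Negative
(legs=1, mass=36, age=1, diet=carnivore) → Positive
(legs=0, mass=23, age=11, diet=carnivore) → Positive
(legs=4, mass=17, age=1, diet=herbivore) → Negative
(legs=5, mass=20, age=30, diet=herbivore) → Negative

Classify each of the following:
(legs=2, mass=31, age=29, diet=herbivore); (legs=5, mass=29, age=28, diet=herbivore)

The simplest hypothesis consistent with all the labels is: diet is carnivore.
Negative: (legs=2, mass=31, age=29, diet=herbivore), since diet is herbivore.
Negative: (legs=5, mass=29, age=28, diet=herbivore), since diet is herbivore.

Negative, Negative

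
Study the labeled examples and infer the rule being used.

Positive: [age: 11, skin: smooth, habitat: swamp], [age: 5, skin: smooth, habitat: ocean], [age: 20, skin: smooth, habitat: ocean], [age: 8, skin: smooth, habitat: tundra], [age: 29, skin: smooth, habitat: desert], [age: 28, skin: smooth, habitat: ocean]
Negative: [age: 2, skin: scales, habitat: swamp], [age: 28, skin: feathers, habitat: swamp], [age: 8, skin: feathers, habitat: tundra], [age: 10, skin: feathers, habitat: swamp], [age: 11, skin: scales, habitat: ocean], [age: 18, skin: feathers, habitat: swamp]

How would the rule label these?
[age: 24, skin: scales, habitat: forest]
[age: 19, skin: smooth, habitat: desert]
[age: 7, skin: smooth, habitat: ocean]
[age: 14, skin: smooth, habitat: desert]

Every 'Positive' example satisfies: skin is smooth. None of the 'Negative' examples do.
[age: 24, skin: scales, habitat: forest] — skin is scales, hence Negative. [age: 19, skin: smooth, habitat: desert] — skin is smooth, hence Positive. [age: 7, skin: smooth, habitat: ocean] — skin is smooth, hence Positive. [age: 14, skin: smooth, habitat: desert] — skin is smooth, hence Positive.

Negative, Positive, Positive, Positive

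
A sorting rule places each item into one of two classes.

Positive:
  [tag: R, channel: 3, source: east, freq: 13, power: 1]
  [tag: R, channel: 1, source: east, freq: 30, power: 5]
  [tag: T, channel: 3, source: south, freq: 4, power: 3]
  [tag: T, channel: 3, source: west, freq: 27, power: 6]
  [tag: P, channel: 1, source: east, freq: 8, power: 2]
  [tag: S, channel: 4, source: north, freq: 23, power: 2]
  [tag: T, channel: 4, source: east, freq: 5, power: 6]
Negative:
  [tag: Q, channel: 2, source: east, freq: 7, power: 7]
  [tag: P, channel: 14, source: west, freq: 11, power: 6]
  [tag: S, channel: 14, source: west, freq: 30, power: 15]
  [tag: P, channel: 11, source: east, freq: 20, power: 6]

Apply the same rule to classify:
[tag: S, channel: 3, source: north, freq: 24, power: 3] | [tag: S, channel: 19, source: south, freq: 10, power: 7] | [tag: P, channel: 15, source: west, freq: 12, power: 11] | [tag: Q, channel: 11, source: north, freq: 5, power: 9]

Positive, Negative, Negative, Negative

The distinguishing property — tag is T OR power ≤ 5 — holds for all the 'Positive' cases and none of the 'Negative' cases.
[tag: S, channel: 3, source: north, freq: 24, power: 3] → tag is S, power = 3 → Positive.
[tag: S, channel: 19, source: south, freq: 10, power: 7] → tag is S, power = 7 → Negative.
[tag: P, channel: 15, source: west, freq: 12, power: 11] → tag is P, power = 11 → Negative.
[tag: Q, channel: 11, source: north, freq: 5, power: 9] → tag is Q, power = 9 → Negative.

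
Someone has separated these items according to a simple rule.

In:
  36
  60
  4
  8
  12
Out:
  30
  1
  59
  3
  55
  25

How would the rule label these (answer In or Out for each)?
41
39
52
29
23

One predicate separates the groups cleanly: multiple of 4.
41 → 41 = 4·10 + 1 → Out.
39 → 39 = 4·9 + 3 → Out.
52 → 52 = 4·13 → In.
29 → 29 = 4·7 + 1 → Out.
23 → 23 = 4·5 + 3 → Out.

Out, Out, In, Out, Out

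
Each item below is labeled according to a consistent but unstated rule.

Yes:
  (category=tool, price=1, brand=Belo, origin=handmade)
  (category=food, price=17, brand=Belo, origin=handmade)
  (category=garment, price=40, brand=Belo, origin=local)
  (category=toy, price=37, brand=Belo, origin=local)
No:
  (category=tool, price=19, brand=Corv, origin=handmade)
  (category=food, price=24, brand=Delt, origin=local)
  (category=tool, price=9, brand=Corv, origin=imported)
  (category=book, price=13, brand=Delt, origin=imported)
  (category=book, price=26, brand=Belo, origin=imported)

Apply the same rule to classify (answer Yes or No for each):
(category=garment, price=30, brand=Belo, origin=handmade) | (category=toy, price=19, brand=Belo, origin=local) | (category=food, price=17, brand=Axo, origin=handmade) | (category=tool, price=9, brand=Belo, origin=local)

Yes, Yes, No, Yes

The rule appears to be: brand is Belo AND price ≠ 26.
Yes: (category=garment, price=30, brand=Belo, origin=handmade), since brand is Belo, price = 30. Yes: (category=toy, price=19, brand=Belo, origin=local), since brand is Belo, price = 19. No: (category=food, price=17, brand=Axo, origin=handmade), since brand is Axo, price = 17. Yes: (category=tool, price=9, brand=Belo, origin=local), since brand is Belo, price = 9.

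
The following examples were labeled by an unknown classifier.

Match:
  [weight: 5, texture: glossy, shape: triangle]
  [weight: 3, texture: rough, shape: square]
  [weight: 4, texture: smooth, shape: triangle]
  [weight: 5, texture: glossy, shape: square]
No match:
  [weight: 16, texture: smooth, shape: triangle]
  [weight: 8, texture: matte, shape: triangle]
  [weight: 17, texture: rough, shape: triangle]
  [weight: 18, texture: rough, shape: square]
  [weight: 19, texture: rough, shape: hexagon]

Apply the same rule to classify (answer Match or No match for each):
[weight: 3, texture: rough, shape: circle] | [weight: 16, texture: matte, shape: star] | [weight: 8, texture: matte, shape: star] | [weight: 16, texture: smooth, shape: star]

Every 'Match' example satisfies: weight ≤ 5. None of the 'No match' examples do.
[weight: 3, texture: rough, shape: circle] → weight = 3 → Match.
[weight: 16, texture: matte, shape: star] → weight = 16 → No match.
[weight: 8, texture: matte, shape: star] → weight = 8 → No match.
[weight: 16, texture: smooth, shape: star] → weight = 16 → No match.

Match, No match, No match, No match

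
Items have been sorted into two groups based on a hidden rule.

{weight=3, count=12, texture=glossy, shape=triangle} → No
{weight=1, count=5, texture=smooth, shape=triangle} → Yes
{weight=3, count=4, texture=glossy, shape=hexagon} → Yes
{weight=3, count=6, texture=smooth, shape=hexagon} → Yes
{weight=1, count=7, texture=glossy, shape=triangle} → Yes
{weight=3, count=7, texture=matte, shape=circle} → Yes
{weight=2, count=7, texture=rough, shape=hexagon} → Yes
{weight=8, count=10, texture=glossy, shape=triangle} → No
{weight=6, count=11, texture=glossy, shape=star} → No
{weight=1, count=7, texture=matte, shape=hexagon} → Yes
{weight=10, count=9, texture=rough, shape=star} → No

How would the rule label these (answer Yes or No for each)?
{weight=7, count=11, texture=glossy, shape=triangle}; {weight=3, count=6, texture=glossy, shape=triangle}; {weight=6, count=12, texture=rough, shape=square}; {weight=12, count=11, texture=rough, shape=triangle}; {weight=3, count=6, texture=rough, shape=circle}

No, Yes, No, No, Yes

All 'Yes' examples share one property — count ≤ 7 — and every 'No' example lacks it.
{weight=7, count=11, texture=glossy, shape=triangle}: No (count = 11).
{weight=3, count=6, texture=glossy, shape=triangle}: Yes (count = 6).
{weight=6, count=12, texture=rough, shape=square}: No (count = 12).
{weight=12, count=11, texture=rough, shape=triangle}: No (count = 11).
{weight=3, count=6, texture=rough, shape=circle}: Yes (count = 6).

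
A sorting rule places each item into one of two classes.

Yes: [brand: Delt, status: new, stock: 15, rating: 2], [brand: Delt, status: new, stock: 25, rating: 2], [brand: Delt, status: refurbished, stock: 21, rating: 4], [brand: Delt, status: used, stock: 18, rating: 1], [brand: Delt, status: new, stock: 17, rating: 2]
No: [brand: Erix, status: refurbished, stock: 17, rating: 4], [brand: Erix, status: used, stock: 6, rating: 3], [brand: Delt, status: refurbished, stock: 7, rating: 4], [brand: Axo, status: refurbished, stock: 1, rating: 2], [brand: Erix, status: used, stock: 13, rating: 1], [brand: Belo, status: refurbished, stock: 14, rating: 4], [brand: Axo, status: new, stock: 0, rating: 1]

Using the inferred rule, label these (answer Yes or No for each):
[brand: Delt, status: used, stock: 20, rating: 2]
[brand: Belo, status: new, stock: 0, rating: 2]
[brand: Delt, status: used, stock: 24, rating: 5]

Rule: brand is Delt AND stock ≥ 13. This holds for each 'Yes' example and fails for each 'No' one.
[brand: Delt, status: used, stock: 20, rating: 2]: brand is Delt, stock = 20, passes → Yes. [brand: Belo, status: new, stock: 0, rating: 2]: brand is Belo, stock = 0, does not satisfy this → No. [brand: Delt, status: used, stock: 24, rating: 5]: brand is Delt, stock = 24, passes → Yes.

Yes, No, Yes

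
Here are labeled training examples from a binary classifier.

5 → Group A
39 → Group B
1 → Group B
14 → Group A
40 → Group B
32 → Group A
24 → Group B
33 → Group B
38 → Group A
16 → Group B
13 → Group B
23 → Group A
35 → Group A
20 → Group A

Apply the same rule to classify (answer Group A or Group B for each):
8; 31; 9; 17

Group A, Group B, Group B, Group A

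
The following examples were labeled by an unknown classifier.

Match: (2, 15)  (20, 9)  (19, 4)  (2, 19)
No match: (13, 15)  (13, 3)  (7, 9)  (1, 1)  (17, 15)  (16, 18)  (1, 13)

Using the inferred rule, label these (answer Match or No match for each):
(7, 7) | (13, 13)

No match, No match

The pattern is that an item is 'Match' exactly when: sum is odd.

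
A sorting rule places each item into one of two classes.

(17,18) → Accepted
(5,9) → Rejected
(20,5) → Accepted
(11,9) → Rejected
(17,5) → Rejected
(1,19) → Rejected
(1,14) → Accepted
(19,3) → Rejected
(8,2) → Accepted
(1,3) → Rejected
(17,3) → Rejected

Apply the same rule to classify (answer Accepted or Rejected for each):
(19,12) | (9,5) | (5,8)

The distinguishing property — product is even — holds for all the 'Accepted' cases and none of the 'Rejected' cases.

Accepted, Rejected, Accepted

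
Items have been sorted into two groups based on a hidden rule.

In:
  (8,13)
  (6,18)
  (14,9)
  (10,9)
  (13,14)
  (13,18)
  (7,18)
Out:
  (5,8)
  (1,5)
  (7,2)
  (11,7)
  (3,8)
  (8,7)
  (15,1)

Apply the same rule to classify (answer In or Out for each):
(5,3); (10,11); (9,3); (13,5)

The distinguishing property — sum ≥ 19 — holds for all the 'In' cases and none of the 'Out' cases.
(5,3): 5+3 = 8, does not fit → Out. (10,11): 10+11 = 21, qualifies → In. (9,3): 9+3 = 12, does not fit → Out. (13,5): 13+5 = 18, does not fit → Out.

Out, In, Out, Out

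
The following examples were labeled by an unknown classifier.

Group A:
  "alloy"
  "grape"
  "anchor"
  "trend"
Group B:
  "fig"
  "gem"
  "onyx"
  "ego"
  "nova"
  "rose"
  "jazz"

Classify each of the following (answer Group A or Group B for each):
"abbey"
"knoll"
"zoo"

Group A, Group A, Group B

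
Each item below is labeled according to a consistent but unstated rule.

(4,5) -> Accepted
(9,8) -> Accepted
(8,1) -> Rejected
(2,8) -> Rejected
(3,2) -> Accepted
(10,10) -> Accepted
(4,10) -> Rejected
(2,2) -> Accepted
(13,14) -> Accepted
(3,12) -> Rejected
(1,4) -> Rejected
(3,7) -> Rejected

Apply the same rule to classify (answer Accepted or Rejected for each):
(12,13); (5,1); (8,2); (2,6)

The common property of the 'Accepted' items is: |first − second| ≤ 1. No 'Rejected' item has it.
(12,13) — |12−13| = 1, hence Accepted.
(5,1) — |5−1| = 4, hence Rejected.
(8,2) — |8−2| = 6, hence Rejected.
(2,6) — |2−6| = 4, hence Rejected.

Accepted, Rejected, Rejected, Rejected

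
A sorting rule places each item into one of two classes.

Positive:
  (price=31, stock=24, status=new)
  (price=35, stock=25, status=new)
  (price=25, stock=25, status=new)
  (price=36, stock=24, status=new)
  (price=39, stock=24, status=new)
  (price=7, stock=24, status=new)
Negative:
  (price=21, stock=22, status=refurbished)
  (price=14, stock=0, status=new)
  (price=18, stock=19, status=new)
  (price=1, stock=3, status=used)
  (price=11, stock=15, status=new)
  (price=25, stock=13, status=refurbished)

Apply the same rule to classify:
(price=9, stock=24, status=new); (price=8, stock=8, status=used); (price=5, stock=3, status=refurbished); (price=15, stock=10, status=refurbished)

Positive, Negative, Negative, Negative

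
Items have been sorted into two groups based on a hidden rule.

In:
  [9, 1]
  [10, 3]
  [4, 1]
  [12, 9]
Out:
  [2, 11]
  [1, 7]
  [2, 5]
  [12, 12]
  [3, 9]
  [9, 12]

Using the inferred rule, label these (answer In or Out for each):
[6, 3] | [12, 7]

One predicate separates the groups cleanly: first > second.

In, In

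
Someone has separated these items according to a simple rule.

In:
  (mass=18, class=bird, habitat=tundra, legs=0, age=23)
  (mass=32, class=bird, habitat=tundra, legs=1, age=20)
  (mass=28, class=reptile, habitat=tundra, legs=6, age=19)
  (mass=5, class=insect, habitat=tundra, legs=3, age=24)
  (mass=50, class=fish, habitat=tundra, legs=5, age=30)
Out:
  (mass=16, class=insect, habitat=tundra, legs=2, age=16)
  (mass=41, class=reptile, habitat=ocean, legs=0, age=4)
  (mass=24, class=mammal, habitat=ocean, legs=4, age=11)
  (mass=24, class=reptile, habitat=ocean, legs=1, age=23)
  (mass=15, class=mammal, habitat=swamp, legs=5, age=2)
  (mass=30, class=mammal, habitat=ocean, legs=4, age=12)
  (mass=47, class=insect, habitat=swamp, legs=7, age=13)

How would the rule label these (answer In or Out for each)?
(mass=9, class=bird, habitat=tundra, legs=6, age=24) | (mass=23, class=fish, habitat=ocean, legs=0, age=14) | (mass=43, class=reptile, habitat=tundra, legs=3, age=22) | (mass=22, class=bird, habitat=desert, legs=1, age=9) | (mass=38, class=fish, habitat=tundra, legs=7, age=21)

'In' ⟺ habitat is tundra AND age ≥ 19.

In, Out, In, Out, In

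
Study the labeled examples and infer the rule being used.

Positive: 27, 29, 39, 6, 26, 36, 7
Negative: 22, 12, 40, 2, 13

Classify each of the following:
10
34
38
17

'Positive' ⟺ digit sum ≥ 5.
10: Negative (digit sum 1+0 = 1).
34: Positive (digit sum 3+4 = 7).
38: Positive (digit sum 3+8 = 11).
17: Positive (digit sum 1+7 = 8).

Negative, Positive, Positive, Positive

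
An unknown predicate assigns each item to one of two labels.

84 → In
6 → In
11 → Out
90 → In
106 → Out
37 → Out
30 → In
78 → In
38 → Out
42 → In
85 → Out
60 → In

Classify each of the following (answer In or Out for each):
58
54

Out, In

'In' ⟺ multiple of 3.
58: 58 = 3·19 + 1, does not satisfy this → Out. 54: 54 = 3·18, qualifies → In.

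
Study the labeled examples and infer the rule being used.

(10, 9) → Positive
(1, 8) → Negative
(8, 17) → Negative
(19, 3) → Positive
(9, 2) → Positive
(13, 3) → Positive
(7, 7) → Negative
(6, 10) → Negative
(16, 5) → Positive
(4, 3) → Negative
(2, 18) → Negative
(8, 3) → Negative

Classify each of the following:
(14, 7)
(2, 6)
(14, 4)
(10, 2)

Positive, Negative, Positive, Positive

'Positive' ⟺ first ≥ 9.
(14, 7): Positive (first 14). (2, 6): Negative (first 2). (14, 4): Positive (first 14). (10, 2): Positive (first 10).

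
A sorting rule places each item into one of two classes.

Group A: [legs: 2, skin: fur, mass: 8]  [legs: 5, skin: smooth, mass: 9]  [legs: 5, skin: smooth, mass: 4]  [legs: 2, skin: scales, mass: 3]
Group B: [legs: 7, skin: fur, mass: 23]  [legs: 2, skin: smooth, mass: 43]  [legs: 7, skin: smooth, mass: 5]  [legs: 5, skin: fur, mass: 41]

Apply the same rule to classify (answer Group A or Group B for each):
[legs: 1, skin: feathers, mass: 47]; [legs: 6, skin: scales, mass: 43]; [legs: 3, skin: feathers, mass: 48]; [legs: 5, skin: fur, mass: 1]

Group B, Group B, Group B, Group A

The simplest hypothesis consistent with all the labels is: legs ≤ 5 AND mass ≤ 9.
[legs: 1, skin: feathers, mass: 47]: Group B (legs = 1, mass = 47). [legs: 6, skin: scales, mass: 43]: Group B (legs = 6, mass = 43). [legs: 3, skin: feathers, mass: 48]: Group B (legs = 3, mass = 48). [legs: 5, skin: fur, mass: 1]: Group A (legs = 5, mass = 1).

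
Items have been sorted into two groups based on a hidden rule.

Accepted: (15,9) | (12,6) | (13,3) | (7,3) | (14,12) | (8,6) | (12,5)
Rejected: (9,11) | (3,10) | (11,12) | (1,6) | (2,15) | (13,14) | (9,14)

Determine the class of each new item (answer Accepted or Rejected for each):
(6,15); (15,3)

Rejected, Accepted

The distinguishing property — first > second — holds for all the 'Accepted' cases and none of the 'Rejected' cases.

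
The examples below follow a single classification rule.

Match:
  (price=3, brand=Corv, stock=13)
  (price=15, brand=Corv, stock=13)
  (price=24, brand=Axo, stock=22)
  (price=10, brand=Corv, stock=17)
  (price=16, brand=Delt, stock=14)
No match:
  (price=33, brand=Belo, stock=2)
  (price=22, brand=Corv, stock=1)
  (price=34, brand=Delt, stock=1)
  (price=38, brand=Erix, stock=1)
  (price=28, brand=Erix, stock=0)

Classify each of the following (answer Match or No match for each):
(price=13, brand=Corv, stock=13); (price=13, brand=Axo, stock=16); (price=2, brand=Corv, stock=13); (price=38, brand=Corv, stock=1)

Match, Match, Match, No match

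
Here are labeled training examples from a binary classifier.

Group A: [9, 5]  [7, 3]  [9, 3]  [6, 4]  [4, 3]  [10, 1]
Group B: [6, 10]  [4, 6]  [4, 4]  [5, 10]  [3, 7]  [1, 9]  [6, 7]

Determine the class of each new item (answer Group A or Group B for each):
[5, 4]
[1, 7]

Group A, Group B

All 'Group A' examples share one property — first > second — and every 'Group B' example lacks it.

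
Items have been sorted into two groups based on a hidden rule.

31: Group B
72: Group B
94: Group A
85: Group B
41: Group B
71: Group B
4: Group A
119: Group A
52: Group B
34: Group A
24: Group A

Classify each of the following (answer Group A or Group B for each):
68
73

Group B, Group B

Rule: ≡ 4 (mod 5). This holds for each 'Group A' example and fails for each 'Group B' one.
Group B: 68, since 68 mod 5 = 3.
Group B: 73, since 73 mod 5 = 3.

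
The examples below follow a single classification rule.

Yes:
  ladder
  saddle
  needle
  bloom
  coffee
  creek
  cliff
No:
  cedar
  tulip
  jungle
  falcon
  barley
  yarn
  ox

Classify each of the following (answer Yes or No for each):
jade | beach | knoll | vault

No, No, Yes, No

The classifier is using: has a double letter.
No: jade, since no doubled letter.
No: beach, since no doubled letter.
Yes: knoll, since 'll' doubled.
No: vault, since no doubled letter.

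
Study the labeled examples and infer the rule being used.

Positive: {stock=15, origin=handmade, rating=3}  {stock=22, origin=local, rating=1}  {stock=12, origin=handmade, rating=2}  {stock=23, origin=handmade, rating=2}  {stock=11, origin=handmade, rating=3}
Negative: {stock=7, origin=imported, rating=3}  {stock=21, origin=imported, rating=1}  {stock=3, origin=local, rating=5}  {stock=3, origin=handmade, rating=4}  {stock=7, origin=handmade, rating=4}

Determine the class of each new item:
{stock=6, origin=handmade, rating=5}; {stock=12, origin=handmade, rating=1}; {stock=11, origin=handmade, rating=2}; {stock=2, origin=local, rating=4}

The rule appears to be: stock ≥ 11 AND stock ≠ 21.
{stock=6, origin=handmade, rating=5}: stock = 6, doesn't match → Negative.
{stock=12, origin=handmade, rating=1}: stock = 12, matches → Positive.
{stock=11, origin=handmade, rating=2}: stock = 11, matches → Positive.
{stock=2, origin=local, rating=4}: stock = 2, doesn't match → Negative.

Negative, Positive, Positive, Negative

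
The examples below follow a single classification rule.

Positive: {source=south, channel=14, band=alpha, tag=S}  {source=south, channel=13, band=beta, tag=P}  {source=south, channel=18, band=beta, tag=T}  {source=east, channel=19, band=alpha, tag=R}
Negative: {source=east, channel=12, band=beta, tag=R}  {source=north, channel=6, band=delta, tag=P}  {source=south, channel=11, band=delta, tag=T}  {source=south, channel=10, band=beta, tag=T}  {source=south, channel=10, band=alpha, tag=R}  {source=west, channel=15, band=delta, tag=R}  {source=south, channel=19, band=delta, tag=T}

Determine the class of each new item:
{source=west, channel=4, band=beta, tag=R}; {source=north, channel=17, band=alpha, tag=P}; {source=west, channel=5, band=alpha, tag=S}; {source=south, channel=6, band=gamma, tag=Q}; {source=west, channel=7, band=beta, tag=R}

Negative, Positive, Negative, Negative, Negative

Rule: band is not delta AND channel ≥ 13. This holds for each 'Positive' example and fails for each 'Negative' one.
{source=west, channel=4, band=beta, tag=R}: band is beta, channel = 4, doesn't match → Negative. {source=north, channel=17, band=alpha, tag=P}: band is alpha, channel = 17, satisfies this → Positive. {source=west, channel=5, band=alpha, tag=S}: band is alpha, channel = 5, doesn't match → Negative. {source=south, channel=6, band=gamma, tag=Q}: band is gamma, channel = 6, doesn't match → Negative. {source=west, channel=7, band=beta, tag=R}: band is beta, channel = 7, doesn't match → Negative.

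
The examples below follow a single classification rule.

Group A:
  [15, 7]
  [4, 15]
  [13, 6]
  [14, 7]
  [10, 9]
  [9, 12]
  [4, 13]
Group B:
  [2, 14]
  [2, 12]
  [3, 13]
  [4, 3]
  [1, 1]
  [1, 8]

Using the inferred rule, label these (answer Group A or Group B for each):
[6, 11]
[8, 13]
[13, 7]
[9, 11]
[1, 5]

Group A, Group A, Group A, Group A, Group B

The classifier is using: sum ≥ 17.
[6, 11]: Group A (6+11 = 17).
[8, 13]: Group A (8+13 = 21).
[13, 7]: Group A (13+7 = 20).
[9, 11]: Group A (9+11 = 20).
[1, 5]: Group B (1+5 = 6).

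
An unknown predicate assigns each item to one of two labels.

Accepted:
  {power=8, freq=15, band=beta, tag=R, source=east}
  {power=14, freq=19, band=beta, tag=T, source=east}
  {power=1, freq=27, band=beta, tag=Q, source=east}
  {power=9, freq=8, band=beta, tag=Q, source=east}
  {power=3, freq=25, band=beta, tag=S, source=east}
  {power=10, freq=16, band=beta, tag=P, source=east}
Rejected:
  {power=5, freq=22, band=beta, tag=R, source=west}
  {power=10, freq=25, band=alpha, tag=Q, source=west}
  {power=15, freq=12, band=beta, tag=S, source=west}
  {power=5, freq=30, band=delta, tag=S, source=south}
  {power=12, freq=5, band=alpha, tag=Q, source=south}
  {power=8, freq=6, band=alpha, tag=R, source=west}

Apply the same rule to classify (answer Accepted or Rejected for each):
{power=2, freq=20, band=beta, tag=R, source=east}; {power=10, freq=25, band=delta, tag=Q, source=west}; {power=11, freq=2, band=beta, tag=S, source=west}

Accepted, Rejected, Rejected

Looking at the examples, the only property every 'Accepted' case has and every 'Rejected' case lacks is: source is east.
Accepted: {power=2, freq=20, band=beta, tag=R, source=east}, since source is east.
Rejected: {power=10, freq=25, band=delta, tag=Q, source=west}, since source is west.
Rejected: {power=11, freq=2, band=beta, tag=S, source=west}, since source is west.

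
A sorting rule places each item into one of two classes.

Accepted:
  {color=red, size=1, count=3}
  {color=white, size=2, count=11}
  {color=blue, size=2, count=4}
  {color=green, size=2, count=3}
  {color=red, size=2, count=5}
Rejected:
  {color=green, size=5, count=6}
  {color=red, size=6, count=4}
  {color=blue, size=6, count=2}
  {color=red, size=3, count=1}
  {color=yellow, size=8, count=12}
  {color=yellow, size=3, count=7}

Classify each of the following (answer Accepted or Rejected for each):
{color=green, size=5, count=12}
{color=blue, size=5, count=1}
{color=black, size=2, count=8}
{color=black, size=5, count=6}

Rejected, Rejected, Accepted, Rejected

Rule: size ≤ 2. This holds for each 'Accepted' example and fails for each 'Rejected' one.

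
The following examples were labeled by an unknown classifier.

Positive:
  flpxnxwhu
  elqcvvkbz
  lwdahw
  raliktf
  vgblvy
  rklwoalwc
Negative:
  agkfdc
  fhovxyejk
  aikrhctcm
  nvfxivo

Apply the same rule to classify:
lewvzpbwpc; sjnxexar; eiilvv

Positive, Negative, Positive

All 'Positive' examples share one property — contains 'l' — and every 'Negative' example lacks it.
lewvzpbwpc → has 'l' → Positive. sjnxexar → no 'l' → Negative. eiilvv → has 'l' → Positive.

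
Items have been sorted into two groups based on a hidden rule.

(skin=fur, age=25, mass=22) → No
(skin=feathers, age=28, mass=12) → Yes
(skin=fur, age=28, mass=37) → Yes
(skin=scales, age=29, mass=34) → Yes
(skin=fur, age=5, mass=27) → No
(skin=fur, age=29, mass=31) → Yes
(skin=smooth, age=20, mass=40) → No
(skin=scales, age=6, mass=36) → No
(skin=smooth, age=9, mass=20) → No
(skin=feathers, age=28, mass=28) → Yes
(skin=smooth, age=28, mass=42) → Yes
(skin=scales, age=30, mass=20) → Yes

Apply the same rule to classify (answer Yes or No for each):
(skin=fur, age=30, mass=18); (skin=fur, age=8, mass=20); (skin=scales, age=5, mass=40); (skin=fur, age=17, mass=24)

Yes, No, No, No

Rule: age ≥ 28. This holds for each 'Yes' example and fails for each 'No' one.
(skin=fur, age=30, mass=18): Yes (age = 30). (skin=fur, age=8, mass=20): No (age = 8). (skin=scales, age=5, mass=40): No (age = 5). (skin=fur, age=17, mass=24): No (age = 17).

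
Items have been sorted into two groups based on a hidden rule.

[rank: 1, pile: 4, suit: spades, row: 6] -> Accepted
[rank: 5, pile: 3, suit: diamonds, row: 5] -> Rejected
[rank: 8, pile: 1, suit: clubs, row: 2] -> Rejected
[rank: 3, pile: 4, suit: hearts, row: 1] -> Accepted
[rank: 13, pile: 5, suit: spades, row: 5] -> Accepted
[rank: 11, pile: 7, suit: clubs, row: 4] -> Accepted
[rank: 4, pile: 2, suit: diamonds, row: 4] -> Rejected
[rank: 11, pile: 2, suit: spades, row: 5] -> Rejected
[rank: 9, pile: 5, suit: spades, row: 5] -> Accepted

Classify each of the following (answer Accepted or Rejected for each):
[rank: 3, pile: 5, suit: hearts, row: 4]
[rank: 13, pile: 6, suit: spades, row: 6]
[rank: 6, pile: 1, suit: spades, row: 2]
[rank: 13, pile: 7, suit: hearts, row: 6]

Accepted, Accepted, Rejected, Accepted

The classifier is using: pile ≥ 4.
[rank: 3, pile: 5, suit: hearts, row: 4] → pile = 5 → Accepted. [rank: 13, pile: 6, suit: spades, row: 6] → pile = 6 → Accepted. [rank: 6, pile: 1, suit: spades, row: 2] → pile = 1 → Rejected. [rank: 13, pile: 7, suit: hearts, row: 6] → pile = 7 → Accepted.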